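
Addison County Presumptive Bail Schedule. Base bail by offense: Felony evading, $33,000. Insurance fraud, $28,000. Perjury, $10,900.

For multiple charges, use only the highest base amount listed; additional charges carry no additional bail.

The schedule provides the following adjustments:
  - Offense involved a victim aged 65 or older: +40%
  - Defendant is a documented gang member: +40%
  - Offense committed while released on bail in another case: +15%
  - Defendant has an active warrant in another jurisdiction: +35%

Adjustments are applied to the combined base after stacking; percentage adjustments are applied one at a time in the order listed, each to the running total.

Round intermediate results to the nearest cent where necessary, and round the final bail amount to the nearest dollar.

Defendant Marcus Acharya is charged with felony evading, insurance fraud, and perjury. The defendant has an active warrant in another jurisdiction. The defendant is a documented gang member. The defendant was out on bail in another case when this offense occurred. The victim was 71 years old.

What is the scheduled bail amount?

Base amounts from the schedule: felony evading $33,000; insurance fraud $28,000; perjury $10,900.
Stacking rule: use the highest base only. Highest is felony evading at $33,000. Combined base = $33,000.
Offense involved a victim aged 65 or older (+40%): $33,000 × 1.4 = $46,200.
Defendant is a documented gang member (+40%): $46,200 × 1.4 = $64,680.
Offense committed while released on bail in another case (+15%): $64,680 × 1.15 = $74,382.
Defendant has an active warrant in another jurisdiction (+35%): $74,382 × 1.35 = $100,415.70.
Rounded to the nearest dollar: $100,416.

$100,416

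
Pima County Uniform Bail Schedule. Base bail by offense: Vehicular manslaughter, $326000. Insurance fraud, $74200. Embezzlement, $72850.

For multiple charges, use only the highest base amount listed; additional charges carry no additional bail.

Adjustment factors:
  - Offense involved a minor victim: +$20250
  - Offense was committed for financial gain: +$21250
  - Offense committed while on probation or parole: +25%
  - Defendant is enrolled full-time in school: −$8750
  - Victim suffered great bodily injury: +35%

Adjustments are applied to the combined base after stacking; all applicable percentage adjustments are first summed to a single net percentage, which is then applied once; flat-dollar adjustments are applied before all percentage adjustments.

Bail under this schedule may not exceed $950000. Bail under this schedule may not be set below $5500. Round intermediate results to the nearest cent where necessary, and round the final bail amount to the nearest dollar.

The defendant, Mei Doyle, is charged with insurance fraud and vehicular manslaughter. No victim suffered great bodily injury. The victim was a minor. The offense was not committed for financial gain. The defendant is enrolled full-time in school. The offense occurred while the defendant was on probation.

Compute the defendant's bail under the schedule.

Base amounts from the schedule: insurance fraud $74200; vehicular manslaughter $326000.
Stacking rule: use the highest base only. Highest is vehicular manslaughter at $326000. Combined base = $326000.
Offense involved a minor victim (+$20250 flat): $326000 + $20250 = $346250.
Defendant is enrolled full-time in school (−$8750 flat): $346250 − $8750 = $337500.
Offense committed while on probation or parole (+25%): $337500 × 1.25 = $421875.
$421875 is within the $950000 maximum.
$421875 is at or above the $5500 minimum.

$421875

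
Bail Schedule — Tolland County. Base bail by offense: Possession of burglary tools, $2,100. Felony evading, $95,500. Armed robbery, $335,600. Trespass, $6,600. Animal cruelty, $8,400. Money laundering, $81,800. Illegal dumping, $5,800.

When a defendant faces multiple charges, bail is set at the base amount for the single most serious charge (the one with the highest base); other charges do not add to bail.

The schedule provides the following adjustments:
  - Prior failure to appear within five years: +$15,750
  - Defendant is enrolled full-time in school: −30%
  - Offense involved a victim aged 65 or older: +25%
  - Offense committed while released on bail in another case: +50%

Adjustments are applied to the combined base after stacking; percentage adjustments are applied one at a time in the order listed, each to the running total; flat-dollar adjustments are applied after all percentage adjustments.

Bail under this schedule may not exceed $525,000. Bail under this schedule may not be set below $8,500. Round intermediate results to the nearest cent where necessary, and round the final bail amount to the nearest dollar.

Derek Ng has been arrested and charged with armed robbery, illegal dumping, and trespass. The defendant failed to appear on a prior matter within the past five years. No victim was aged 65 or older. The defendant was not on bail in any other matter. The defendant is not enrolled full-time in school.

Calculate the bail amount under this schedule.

Base amounts from the schedule: armed robbery $335,600; illegal dumping $5,800; trespass $6,600.
Stacking rule: use the highest base only. Highest is armed robbery at $335,600. Combined base = $335,600.
Prior failure to appear within five years (+$15,750 flat): $335,600 + $15,750 = $351,350.
$351,350 is within the $525,000 maximum.
$351,350 is at or above the $8,500 minimum.

$351,350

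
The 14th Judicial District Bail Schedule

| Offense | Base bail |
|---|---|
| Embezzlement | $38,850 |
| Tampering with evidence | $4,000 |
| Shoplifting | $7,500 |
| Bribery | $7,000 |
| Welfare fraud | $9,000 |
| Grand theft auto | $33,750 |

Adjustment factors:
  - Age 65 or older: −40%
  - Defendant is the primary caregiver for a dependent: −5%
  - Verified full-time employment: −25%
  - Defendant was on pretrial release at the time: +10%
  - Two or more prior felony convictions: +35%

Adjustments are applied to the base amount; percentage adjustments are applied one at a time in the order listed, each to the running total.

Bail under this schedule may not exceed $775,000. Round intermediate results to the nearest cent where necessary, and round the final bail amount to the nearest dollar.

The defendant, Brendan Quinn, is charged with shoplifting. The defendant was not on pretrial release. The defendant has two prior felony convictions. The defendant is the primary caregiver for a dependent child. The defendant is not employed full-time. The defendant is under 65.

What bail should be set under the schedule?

Base amounts from the schedule: shoplifting $7,500.
Single charge. Combined base = $7,500.
Defendant is the primary caregiver for a dependent (−5%): $7,500 × 0.95 = $7,125.
Two or more prior felony convictions (+35%): $7,125 × 1.35 = $9,618.75.
$9,618.75 is within the $775,000 maximum.
Rounded to the nearest dollar: $9,619.

$9,619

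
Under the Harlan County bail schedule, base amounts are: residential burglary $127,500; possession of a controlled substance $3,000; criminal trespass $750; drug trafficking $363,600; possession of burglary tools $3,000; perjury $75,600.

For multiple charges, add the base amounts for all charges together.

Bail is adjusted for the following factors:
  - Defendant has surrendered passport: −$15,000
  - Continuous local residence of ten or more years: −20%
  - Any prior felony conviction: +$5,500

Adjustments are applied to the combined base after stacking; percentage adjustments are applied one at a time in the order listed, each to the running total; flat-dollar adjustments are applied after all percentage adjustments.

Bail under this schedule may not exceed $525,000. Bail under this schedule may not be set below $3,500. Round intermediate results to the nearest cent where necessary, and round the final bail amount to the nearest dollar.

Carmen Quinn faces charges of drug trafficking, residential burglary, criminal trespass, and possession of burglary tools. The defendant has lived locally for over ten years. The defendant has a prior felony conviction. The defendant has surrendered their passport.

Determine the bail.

$386,380

Base amounts from the schedule: drug trafficking $363,600; residential burglary $127,500; criminal trespass $750; possession of burglary tools $3,000.
Stacking rule: sum of all bases. $363,600 + $127,500 + $750 + $3,000 = $494,850.
Continuous local residence of ten or more years (−20%): $494,850 × 0.8 = $395,880.
Defendant has surrendered passport (−$15,000 flat): $395,880 − $15,000 = $380,880.
Any prior felony conviction (+$5,500 flat): $380,880 + $5,500 = $386,380.
$386,380 is within the $525,000 maximum.
$386,380 is at or above the $3,500 minimum.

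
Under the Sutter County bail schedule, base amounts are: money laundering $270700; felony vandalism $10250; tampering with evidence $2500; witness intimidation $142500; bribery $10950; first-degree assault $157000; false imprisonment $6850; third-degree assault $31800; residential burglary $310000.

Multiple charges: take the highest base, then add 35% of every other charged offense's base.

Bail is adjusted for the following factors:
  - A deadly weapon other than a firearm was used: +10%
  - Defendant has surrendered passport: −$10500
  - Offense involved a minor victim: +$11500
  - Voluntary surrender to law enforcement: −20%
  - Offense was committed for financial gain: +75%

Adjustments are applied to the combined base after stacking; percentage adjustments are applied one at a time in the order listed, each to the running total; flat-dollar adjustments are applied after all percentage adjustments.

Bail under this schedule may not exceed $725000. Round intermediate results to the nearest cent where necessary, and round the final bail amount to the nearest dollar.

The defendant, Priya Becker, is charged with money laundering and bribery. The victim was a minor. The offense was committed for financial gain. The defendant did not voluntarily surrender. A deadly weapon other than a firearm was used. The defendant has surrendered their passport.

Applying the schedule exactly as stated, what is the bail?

$529475

Base amounts from the schedule: money laundering $270700; bribery $10950.
Stacking rule: highest base plus 35% of each additional charge. Highest is money laundering at $270700. Additional: $10950 × 35% = $3832.50. Combined base = $270700 + $3832.50 = $274532.50.
A deadly weapon other than a firearm was used (+10%): $274532.50 × 1.1 = $301985.75.
Offense was committed for financial gain (+75%): $301985.75 × 1.75 = $528475.06.
Defendant has surrendered passport (−$10500 flat): $528475.06 − $10500 = $517975.06.
Offense involved a minor victim (+$11500 flat): $517975.06 + $11500 = $529475.06.
$529475.06 is within the $725000 maximum.
Rounded to the nearest dollar: $529475.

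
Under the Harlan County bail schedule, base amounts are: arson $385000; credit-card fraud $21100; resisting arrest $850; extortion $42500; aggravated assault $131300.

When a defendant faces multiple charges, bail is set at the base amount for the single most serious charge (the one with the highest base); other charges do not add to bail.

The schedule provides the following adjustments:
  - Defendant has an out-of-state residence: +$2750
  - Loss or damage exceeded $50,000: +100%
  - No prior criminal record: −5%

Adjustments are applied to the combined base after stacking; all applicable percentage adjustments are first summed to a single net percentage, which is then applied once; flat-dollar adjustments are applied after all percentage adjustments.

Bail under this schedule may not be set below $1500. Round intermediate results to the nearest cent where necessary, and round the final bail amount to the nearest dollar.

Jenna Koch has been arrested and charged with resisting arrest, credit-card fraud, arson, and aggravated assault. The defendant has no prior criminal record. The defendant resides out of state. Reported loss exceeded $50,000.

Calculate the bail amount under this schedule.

Base amounts from the schedule: resisting arrest $850; credit-card fraud $21100; arson $385000; aggravated assault $131300.
Stacking rule: use the highest base only. Highest is arson at $385000. Combined base = $385000.
Net percentage adjustment: +100% −5% = +95%. $385000 × 1.95 = $750750.
Defendant has an out-of-state residence (+$2750 flat): $750750 + $2750 = $753500.
$753500 is at or above the $1500 minimum.

$753500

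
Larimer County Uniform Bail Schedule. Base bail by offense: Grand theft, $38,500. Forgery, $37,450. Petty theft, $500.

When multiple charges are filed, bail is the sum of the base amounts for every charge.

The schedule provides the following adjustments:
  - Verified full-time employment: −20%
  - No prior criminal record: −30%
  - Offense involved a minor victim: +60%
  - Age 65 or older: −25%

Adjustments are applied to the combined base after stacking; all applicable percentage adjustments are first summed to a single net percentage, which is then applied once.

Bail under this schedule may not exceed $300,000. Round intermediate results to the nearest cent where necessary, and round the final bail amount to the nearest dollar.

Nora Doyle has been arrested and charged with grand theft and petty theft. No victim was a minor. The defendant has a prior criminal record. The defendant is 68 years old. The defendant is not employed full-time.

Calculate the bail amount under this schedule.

$29,250

Base amounts from the schedule: grand theft $38,500; petty theft $500.
Stacking rule: sum of all bases. $38,500 + $500 = $39,000.
Age 65 or older (−25%): $39,000 × 0.75 = $29,250.
$29,250 is within the $300,000 maximum.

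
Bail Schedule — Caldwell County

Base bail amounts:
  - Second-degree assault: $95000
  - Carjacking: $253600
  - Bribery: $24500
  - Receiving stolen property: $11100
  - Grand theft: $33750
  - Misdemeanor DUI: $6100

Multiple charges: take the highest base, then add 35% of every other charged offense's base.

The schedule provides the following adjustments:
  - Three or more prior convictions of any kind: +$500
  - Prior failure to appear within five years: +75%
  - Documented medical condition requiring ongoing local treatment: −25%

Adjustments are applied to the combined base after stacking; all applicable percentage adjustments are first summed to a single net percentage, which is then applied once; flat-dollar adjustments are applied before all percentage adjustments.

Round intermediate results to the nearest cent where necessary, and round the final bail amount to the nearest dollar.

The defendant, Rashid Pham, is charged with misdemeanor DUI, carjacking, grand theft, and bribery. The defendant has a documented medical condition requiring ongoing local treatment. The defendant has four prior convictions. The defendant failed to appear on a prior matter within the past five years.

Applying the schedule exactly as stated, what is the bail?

$414934

Base amounts from the schedule: misdemeanor DUI $6100; carjacking $253600; grand theft $33750; bribery $24500.
Stacking rule: highest base plus 35% of each additional charge. Highest is carjacking at $253600. Additional: $6100 × 35% = $2135; $33750 × 35% = $11812.50; $24500 × 35% = $8575. Combined base = $253600 + $22522.50 = $276122.50.
Three or more prior convictions of any kind (+$500 flat): $276122.50 + $500 = $276622.50.
Net percentage adjustment: +75% −25% = +50%. $276622.50 × 1.5 = $414933.75.
Rounded to the nearest dollar: $414934.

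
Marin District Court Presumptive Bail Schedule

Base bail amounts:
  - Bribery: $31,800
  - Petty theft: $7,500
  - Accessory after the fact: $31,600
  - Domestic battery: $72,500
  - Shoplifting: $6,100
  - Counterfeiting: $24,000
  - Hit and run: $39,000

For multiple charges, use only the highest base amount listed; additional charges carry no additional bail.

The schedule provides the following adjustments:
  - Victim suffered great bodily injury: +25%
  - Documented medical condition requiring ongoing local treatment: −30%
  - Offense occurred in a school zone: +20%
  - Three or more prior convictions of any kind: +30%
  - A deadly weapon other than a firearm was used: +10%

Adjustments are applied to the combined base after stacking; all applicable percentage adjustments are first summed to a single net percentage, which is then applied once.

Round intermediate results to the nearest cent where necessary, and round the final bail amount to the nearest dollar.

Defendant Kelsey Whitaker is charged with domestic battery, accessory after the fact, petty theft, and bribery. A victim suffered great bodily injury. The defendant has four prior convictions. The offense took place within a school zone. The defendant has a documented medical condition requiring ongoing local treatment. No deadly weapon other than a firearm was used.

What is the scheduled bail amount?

$105,125

Base amounts from the schedule: domestic battery $72,500; accessory after the fact $31,600; petty theft $7,500; bribery $31,800.
Stacking rule: use the highest base only. Highest is domestic battery at $72,500. Combined base = $72,500.
Net percentage adjustment: +25% −30% +20% +30% = +45%. $72,500 × 1.45 = $105,125.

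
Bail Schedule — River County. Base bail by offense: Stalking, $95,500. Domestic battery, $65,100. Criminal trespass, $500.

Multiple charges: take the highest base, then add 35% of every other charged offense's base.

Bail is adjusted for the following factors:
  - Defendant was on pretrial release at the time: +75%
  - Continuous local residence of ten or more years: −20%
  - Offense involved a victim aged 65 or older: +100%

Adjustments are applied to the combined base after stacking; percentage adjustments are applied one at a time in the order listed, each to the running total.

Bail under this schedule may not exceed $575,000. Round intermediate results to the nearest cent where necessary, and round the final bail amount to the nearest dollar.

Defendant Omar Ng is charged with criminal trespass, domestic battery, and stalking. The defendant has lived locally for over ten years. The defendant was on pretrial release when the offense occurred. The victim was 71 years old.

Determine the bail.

Base amounts from the schedule: criminal trespass $500; domestic battery $65,100; stalking $95,500.
Stacking rule: highest base plus 35% of each additional charge. Highest is stalking at $95,500. Additional: $500 × 35% = $175; $65,100 × 35% = $22,785. Combined base = $95,500 + $22,960 = $118,460.
Defendant was on pretrial release at the time (+75%): $118,460 × 1.75 = $207,305.
Continuous local residence of ten or more years (−20%): $207,305 × 0.8 = $165,844.
Offense involved a victim aged 65 or older (+100%): $165,844 × 2 = $331,688.
$331,688 is within the $575,000 maximum.

$331,688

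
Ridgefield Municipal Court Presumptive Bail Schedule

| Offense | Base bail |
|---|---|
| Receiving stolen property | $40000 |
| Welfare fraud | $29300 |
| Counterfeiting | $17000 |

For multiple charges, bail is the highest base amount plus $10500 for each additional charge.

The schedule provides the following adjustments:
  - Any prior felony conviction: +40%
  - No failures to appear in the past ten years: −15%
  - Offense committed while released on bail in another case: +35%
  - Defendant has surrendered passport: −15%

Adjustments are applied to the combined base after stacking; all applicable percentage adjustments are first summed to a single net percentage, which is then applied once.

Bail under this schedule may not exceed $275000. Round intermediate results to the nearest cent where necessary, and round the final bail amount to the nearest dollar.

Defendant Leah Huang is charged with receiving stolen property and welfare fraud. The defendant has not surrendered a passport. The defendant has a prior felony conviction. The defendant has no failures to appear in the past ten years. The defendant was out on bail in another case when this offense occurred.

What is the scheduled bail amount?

Base amounts from the schedule: receiving stolen property $40000; welfare fraud $29300.
Stacking rule: highest base plus $10500 per additional charge. Highest is receiving stolen property at $40000; 1 additional charge → +$10500. Combined base = $50500.
Net percentage adjustment: +40% −15% +35% = +60%. $50500 × 1.6 = $80800.
$80800 is within the $275000 maximum.

$80800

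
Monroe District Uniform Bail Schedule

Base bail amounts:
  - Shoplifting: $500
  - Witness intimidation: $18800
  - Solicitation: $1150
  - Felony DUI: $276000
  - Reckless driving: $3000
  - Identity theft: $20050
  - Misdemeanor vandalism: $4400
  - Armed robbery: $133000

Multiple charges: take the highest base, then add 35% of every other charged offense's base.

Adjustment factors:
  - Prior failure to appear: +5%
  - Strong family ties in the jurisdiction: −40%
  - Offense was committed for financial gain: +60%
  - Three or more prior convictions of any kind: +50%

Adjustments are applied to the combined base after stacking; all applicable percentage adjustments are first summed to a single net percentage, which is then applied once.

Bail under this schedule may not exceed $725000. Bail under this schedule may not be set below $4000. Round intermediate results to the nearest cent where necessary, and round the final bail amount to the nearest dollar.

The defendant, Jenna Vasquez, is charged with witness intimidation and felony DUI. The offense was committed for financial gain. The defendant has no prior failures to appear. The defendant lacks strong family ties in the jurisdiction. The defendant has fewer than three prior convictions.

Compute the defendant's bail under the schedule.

$452128

Base amounts from the schedule: witness intimidation $18800; felony DUI $276000.
Stacking rule: highest base plus 35% of each additional charge. Highest is felony DUI at $276000. Additional: $18800 × 35% = $6580. Combined base = $276000 + $6580 = $282580.
Offense was committed for financial gain (+60%): $282580 × 1.6 = $452128.
$452128 is within the $725000 maximum.
$452128 is at or above the $4000 minimum.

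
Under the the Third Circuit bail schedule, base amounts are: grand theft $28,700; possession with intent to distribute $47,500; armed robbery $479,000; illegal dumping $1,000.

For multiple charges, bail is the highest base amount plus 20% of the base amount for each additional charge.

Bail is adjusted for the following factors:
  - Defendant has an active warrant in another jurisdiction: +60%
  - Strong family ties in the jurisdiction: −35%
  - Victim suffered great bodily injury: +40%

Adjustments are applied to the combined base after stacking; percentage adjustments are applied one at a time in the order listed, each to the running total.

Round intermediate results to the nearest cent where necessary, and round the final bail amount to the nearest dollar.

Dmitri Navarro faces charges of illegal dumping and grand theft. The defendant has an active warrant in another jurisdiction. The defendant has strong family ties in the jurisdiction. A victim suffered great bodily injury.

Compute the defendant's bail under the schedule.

$42,078

Base amounts from the schedule: illegal dumping $1,000; grand theft $28,700.
Stacking rule: highest base plus 20% of each additional charge. Highest is grand theft at $28,700. Additional: $1,000 × 20% = $200. Combined base = $28,700 + $200 = $28,900.
Defendant has an active warrant in another jurisdiction (+60%): $28,900 × 1.6 = $46,240.
Strong family ties in the jurisdiction (−35%): $46,240 × 0.65 = $30,056.
Victim suffered great bodily injury (+40%): $30,056 × 1.4 = $42,078.40.
Rounded to the nearest dollar: $42,078.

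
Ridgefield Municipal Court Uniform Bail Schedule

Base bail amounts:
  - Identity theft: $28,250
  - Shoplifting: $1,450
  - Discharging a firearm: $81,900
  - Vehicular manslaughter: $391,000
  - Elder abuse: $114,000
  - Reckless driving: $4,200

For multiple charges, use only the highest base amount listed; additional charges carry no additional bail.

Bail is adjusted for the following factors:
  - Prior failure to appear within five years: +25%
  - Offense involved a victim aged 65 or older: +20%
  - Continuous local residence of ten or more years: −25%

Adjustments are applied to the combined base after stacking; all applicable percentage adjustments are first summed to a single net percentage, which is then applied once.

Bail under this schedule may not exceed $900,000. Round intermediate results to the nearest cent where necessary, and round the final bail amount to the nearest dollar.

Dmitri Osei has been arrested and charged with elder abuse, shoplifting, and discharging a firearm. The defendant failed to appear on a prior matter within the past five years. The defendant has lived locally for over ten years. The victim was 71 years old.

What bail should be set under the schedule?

Base amounts from the schedule: elder abuse $114,000; shoplifting $1,450; discharging a firearm $81,900.
Stacking rule: use the highest base only. Highest is elder abuse at $114,000. Combined base = $114,000.
Net percentage adjustment: +25% +20% −25% = +20%. $114,000 × 1.2 = $136,800.
$136,800 is within the $900,000 maximum.

$136,800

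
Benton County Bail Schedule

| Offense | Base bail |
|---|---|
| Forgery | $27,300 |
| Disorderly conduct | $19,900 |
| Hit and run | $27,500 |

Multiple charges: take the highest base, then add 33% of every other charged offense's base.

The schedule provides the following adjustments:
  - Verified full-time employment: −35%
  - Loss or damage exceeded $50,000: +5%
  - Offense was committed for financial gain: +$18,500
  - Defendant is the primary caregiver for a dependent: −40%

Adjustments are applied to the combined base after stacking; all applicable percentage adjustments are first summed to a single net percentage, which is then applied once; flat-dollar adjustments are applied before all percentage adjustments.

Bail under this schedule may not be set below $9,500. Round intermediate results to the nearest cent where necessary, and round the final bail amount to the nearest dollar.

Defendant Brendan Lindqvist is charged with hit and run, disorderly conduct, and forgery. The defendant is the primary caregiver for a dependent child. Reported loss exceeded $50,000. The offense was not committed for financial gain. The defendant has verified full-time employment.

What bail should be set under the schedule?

Base amounts from the schedule: hit and run $27,500; disorderly conduct $19,900; forgery $27,300.
Stacking rule: highest base plus 33% of each additional charge. Highest is hit and run at $27,500. Additional: $19,900 × 33% = $6,567; $27,300 × 33% = $9,009. Combined base = $27,500 + $15,576 = $43,076.
Net percentage adjustment: −35% +5% −40% = −70%. $43,076 × 0.3 = $12,922.80.
$12,922.80 is at or above the $9,500 minimum.
Rounded to the nearest dollar: $12,923.

$12,923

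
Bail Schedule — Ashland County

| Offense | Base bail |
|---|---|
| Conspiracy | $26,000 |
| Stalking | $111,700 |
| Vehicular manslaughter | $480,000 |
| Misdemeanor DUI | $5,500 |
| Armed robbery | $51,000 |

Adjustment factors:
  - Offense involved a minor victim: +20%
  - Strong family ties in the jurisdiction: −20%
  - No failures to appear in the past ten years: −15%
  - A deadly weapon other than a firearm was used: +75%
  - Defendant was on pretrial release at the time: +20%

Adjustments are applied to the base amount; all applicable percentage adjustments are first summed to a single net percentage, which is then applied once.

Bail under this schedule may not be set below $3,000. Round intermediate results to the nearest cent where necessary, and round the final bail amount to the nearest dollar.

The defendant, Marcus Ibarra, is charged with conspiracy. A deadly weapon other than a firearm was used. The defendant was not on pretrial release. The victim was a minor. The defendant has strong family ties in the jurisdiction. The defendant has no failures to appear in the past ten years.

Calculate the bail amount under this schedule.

$41,600

Base amounts from the schedule: conspiracy $26,000.
Single charge. Combined base = $26,000.
Net percentage adjustment: +20% −20% −15% +75% = +60%. $26,000 × 1.6 = $41,600.
$41,600 is at or above the $3,000 minimum.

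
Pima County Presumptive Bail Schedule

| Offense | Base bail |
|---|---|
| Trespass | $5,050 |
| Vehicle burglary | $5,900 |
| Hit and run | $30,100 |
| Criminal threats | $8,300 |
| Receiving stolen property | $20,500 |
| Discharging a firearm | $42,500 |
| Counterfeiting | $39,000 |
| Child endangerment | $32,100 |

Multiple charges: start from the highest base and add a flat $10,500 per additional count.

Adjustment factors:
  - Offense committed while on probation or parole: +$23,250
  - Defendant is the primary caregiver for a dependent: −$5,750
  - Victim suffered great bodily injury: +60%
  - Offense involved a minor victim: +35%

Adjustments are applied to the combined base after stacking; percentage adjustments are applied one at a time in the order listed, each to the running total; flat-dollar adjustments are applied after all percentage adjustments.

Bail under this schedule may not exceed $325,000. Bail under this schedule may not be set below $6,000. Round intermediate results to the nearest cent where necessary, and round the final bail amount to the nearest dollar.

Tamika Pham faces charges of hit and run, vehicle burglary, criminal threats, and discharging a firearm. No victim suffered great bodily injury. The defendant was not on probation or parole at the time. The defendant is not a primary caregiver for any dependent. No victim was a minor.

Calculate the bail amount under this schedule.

Base amounts from the schedule: hit and run $30,100; vehicle burglary $5,900; criminal threats $8,300; discharging a firearm $42,500.
Stacking rule: highest base plus $10,500 per additional charge. Highest is discharging a firearm at $42,500; 3 additional charges → +$31,500. Combined base = $74,000.
No adjustment factors apply to this defendant.
$74,000 is within the $325,000 maximum.
$74,000 is at or above the $6,000 minimum.

$74,000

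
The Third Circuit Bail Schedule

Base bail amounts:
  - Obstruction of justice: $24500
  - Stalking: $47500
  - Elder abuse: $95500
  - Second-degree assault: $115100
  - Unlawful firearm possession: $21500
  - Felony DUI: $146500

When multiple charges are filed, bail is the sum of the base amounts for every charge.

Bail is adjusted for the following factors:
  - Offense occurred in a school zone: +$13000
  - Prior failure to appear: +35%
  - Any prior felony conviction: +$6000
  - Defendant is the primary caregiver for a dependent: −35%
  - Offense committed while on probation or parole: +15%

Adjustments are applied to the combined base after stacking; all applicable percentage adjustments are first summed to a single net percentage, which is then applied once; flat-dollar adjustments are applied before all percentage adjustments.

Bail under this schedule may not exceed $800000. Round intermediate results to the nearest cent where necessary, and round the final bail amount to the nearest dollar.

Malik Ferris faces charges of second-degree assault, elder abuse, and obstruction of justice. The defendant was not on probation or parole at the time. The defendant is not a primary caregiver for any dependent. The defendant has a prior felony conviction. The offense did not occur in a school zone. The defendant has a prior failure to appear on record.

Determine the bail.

Base amounts from the schedule: second-degree assault $115100; elder abuse $95500; obstruction of justice $24500.
Stacking rule: sum of all bases. $115100 + $95500 + $24500 = $235100.
Any prior felony conviction (+$6000 flat): $235100 + $6000 = $241100.
Prior failure to appear (+35%): $241100 × 1.35 = $325485.
$325485 is within the $800000 maximum.

$325485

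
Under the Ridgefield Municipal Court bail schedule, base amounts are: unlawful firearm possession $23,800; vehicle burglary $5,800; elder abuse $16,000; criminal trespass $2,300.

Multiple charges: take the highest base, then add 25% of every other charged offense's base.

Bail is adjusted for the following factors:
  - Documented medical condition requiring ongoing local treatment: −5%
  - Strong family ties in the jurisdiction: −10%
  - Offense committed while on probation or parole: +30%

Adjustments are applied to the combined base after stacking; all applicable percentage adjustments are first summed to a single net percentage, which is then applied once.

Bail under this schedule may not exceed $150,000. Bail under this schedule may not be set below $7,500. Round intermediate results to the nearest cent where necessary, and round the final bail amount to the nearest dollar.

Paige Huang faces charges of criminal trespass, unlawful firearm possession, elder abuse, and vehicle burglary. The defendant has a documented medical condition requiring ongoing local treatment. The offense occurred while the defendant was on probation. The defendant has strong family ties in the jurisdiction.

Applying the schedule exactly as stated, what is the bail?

$34,299

Base amounts from the schedule: criminal trespass $2,300; unlawful firearm possession $23,800; elder abuse $16,000; vehicle burglary $5,800.
Stacking rule: highest base plus 25% of each additional charge. Highest is unlawful firearm possession at $23,800. Additional: $2,300 × 25% = $575; $16,000 × 25% = $4,000; $5,800 × 25% = $1,450. Combined base = $23,800 + $6,025 = $29,825.
Net percentage adjustment: −5% −10% +30% = +15%. $29,825 × 1.15 = $34,298.75.
$34,298.75 is within the $150,000 maximum.
$34,298.75 is at or above the $7,500 minimum.
Rounded to the nearest dollar: $34,299.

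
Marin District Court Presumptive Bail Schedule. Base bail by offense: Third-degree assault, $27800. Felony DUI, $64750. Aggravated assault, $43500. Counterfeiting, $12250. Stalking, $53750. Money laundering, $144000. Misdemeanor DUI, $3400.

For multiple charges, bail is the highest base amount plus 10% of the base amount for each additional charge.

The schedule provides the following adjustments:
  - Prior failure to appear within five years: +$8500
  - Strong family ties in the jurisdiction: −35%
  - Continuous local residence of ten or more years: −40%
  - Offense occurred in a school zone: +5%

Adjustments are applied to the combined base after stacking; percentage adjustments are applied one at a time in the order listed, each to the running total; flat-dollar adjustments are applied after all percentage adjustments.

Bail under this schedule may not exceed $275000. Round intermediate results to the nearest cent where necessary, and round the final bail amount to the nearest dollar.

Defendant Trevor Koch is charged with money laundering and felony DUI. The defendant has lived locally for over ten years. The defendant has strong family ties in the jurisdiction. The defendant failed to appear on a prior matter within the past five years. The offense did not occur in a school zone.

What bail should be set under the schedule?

Base amounts from the schedule: money laundering $144000; felony DUI $64750.
Stacking rule: highest base plus 10% of each additional charge. Highest is money laundering at $144000. Additional: $64750 × 10% = $6475. Combined base = $144000 + $6475 = $150475.
Strong family ties in the jurisdiction (−35%): $150475 × 0.65 = $97808.75.
Continuous local residence of ten or more years (−40%): $97808.75 × 0.6 = $58685.25.
Prior failure to appear within five years (+$8500 flat): $58685.25 + $8500 = $67185.25.
$67185.25 is within the $275000 maximum.
Rounded to the nearest dollar: $67185.

$67185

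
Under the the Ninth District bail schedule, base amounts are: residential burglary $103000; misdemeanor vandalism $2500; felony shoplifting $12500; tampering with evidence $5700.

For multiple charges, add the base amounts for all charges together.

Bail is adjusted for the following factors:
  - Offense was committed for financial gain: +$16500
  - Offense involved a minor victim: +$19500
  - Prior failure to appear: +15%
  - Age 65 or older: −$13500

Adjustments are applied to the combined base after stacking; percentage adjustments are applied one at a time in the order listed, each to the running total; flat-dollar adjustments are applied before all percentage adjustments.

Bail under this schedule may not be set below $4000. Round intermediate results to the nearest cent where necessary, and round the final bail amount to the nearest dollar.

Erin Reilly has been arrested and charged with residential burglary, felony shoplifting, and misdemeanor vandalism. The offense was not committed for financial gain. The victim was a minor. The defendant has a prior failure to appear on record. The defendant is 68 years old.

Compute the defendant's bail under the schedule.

Base amounts from the schedule: residential burglary $103000; felony shoplifting $12500; misdemeanor vandalism $2500.
Stacking rule: sum of all bases. $103000 + $12500 + $2500 = $118000.
Offense involved a minor victim (+$19500 flat): $118000 + $19500 = $137500.
Age 65 or older (−$13500 flat): $137500 − $13500 = $124000.
Prior failure to appear (+15%): $124000 × 1.15 = $142600.
$142600 is at or above the $4000 minimum.

$142600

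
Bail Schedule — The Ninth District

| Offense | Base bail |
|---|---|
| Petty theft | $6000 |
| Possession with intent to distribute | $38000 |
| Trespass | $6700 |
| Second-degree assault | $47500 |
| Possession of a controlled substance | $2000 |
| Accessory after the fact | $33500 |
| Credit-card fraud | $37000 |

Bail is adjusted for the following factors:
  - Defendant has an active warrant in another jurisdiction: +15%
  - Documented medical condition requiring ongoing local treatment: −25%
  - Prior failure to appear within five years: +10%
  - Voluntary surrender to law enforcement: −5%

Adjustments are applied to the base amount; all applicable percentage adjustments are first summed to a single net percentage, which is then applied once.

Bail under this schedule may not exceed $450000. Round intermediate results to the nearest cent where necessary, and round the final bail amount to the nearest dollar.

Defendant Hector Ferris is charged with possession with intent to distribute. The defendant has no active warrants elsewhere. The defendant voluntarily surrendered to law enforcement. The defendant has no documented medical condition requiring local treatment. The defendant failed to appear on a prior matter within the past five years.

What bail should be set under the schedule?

Base amounts from the schedule: possession with intent to distribute $38000.
Single charge. Combined base = $38000.
Net percentage adjustment: +10% −5% = +5%. $38000 × 1.05 = $39900.
$39900 is within the $450000 maximum.

$39900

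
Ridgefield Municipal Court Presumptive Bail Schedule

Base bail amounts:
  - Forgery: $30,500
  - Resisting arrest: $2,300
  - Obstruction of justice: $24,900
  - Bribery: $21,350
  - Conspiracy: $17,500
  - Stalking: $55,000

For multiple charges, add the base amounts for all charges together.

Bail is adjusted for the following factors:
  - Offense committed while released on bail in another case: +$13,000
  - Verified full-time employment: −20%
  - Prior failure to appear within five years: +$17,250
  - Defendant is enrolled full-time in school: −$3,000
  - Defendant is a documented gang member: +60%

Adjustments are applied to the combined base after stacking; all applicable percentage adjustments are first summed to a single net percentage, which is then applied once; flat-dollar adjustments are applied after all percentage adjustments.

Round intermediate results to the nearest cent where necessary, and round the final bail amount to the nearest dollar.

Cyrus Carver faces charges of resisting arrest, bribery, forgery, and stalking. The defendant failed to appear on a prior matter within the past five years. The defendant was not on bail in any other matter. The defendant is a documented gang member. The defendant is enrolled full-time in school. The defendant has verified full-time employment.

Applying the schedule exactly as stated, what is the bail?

$167,060

Base amounts from the schedule: resisting arrest $2,300; bribery $21,350; forgery $30,500; stalking $55,000.
Stacking rule: sum of all bases. $2,300 + $21,350 + $30,500 + $55,000 = $109,150.
Net percentage adjustment: −20% +60% = +40%. $109,150 × 1.4 = $152,810.
Prior failure to appear within five years (+$17,250 flat): $152,810 + $17,250 = $170,060.
Defendant is enrolled full-time in school (−$3,000 flat): $170,060 − $3,000 = $167,060.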